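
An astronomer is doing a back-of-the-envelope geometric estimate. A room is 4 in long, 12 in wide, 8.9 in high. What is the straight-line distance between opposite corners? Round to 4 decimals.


Shape: rectangular box (space diagonal)
l = 4 in, w = 12 in, h = 8.9 in
Visualize: the diagonal of the base, then a right triangle with that diagonal and the height.
Formula: d = sqrt(l^2 + w^2 + h^2)
l^2 + w^2 + h^2 = 16 + 144 + 79.21 = 239.21
d = sqrt(239.21)
d = 15.4664
15.4664 in


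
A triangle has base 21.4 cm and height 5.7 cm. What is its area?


Shape: triangle
Base b = 21.4 cm, Height h = 5.7 cm
Formula: A = (1/2) * b * h
A = 0.5 * 21.4 * 5.7
A = 0.5 * 121.98
A = 60.99
60.99 cm^2


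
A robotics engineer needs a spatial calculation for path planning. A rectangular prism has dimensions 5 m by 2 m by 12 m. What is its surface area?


Shape: rectangular prism
l = 5 m, w = 2 m, h = 12 m
Formula: SA = 2(lw + lh + wh)
lw = 10, lh = 60, wh = 24
lw + lh + wh = 94
SA = 2 * 94
SA = 188
188 m^2


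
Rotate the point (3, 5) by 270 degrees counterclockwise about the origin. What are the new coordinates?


Transformation: rotation about the origin
Original point: (3, 5)
Rule for 270 deg counterclockwise: (x, y) -> (y, -x)
Apply: (3, 5) -> (5, -3)
(5, -3)


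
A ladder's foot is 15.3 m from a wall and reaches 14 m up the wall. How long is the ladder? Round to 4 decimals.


Shape: right triangle
Legs a = 15.3 m, b = 14 m
Formula: c = sqrt(a^2 + b^2)
a^2 = 234.09, b^2 = 196
a^2 + b^2 = 430.09
c = sqrt(430.09)
c = 20.7386
20.7386 m


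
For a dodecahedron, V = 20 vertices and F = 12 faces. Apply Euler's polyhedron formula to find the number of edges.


Polyhedron: dodecahedron
Euler's formula for convex polyhedra: V - E + F = 2
Given: V = 20 vertices and F = 12 faces
Solve for E:
E = V + F - 2 = 20 + 12 - 2 = 30
30 edges


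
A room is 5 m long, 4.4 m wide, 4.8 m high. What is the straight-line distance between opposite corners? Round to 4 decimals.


Shape: rectangular box (space diagonal)
l = 5 m, w = 4.4 m, h = 4.8 m
Visualize: the diagonal of the base, then a right triangle with that diagonal and the height.
Formula: d = sqrt(l^2 + w^2 + h^2)
l^2 + w^2 + h^2 = 25 + 19.36 + 23.04 = 67.4
d = sqrt(67.4)
d = 8.2098
8.2098 m


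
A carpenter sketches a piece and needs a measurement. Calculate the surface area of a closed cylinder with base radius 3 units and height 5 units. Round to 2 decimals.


Shape: closed cylinder
Radius r = 3 units, Height h = 5 units
Formula: SA = 2*pi*r^2 + 2*pi*r*h = 2*pi*r*(r + h)
r + h = 8
2 * r * (r + h) = 2 * 3 * 8 = 48
SA = 48 * pi
SA = 150.8
150.8 units^2


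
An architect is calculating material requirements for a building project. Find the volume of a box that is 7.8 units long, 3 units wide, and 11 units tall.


Shape: rectangular prism
l = 7.8 units, w = 3 units, h = 11 units
Formula: V = l * w * h
V = 7.8 * 3 * 11
V = 23.4 * 11
V = 257.4
257.4 units^3


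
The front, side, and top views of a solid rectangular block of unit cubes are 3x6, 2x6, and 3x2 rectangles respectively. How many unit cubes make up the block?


Orthographic views of a solid rectangular block:
Front view 3 x 6 -> length = 3, height = 6
Side view 2 x 6 -> width = 2, height = 6 (consistent)
Top view 3 x 2 -> confirms length = 3, width = 2
The block is 3 x 2 x 6.
Total unit cubes = 3 * 2 * 6 = 36
36 unit cubes


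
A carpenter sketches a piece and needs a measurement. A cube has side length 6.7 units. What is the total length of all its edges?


Shape: cube
Side s = 6.7 units
A cube has 12 edges, all equal.
Formula: total edge length = 12 * s
Total = 12 * 6.7
Total = 80.4
80.4 units


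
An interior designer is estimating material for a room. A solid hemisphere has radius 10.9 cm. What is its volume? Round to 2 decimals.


Shape: hemisphere (half of a sphere)
Radius r = 10.9 cm
Formula: V = (1/2) * (4/3) * pi * r^3 = (2/3) * pi * r^3
r^3 = 1295.029
(2/3) * 1295.029 = 863.352667
V = 863.352667 * pi
V = 2712.3
2712.3 cm^3


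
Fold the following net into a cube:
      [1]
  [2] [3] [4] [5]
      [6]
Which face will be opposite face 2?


Net: cross layout. Take square 3 as the base (bottom).
Fold the four squares in the horizontal row up around 3: 2 -> left, 4 -> right, 5 wraps to the top.
Fold 1 and 6 up from 3: 1 -> back, 6 -> front.
Opposite pairs are therefore: (1, 6), (2, 4), (3, 5).
Face 2 is opposite face 4.
face 4


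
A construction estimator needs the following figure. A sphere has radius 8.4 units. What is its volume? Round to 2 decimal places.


Shape: sphere
Radius r = 8.4 units
Formula: V = (4/3) * pi * r^3
r^3 = 592.704
(4/3) * 592.704 = 790.272
V = 790.272 * pi
V = 2482.71
2482.71 units^3


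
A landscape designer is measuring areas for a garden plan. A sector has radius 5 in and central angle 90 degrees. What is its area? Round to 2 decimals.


Shape: circular sector
Radius r = 5 in, Angle = 90 degrees
Formula: A = (angle/360) * pi * r^2
r^2 = 25
Fraction of circle = 90/360
A = (90/360) * pi * 25
A = 6.25 * pi
A = 19.63
19.63 in^2


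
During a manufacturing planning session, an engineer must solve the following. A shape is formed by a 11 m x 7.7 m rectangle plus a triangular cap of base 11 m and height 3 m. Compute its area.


Composite shape: rectangle + triangle
Rectangle area = 11 * 7.7 = 84.7
Triangle area = 0.5 * 11 * 3 = 16.5
Total = 84.7 + 16.5
Total = 101.2
101.2 m^2


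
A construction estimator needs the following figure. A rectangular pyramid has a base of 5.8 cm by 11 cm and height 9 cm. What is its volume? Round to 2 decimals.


Shape: rectangular pyramid
Base: 5.8 cm x 11 cm, Height h = 9 cm
Formula: V = (1/3) * base_area * h
base_area = 5.8 * 11 = 63.8
base_area * h = 63.8 * 9 = 574.2
V = 574.2 / 3
V = 191.4
191.4 cm^3


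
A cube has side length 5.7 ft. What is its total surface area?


Shape: cube
Side s = 5.7 ft
A cube has 6 square faces.
Formula: SA = 6 * s^2
s^2 = 32.49
SA = 6 * 32.49
SA = 194.94
194.94 ft^2


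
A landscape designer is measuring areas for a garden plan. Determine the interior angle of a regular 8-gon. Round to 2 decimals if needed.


Shape: regular octagon (8 sides)
Formula: interior angle = (n - 2) * 180 / n
(n - 2) = 6
(n - 2) * 180 = 1080
angle = 1080 / 8
angle = 135
135 degrees


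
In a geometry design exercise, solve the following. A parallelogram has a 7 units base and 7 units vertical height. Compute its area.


Shape: parallelogram
Base b = 7 units, Height h = 7 units
Formula: A = b * h
A = 7 * 7
A = 49
49 units^2


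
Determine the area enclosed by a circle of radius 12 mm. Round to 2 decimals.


Shape: circle
Radius r = 12 mm
Formula: A = pi * r^2
r^2 = 12^2 = 144
A = pi * 144
A = 452.39
452.39 mm^2


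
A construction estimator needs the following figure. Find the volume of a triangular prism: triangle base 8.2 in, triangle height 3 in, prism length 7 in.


Shape: triangular prism
Triangle base = 8.2 in, triangle height = 3 in, prism length L = 7 in
Formula: V = (1/2 * b * h_tri) * L
Cross-section area = 0.5 * 8.2 * 3 = 12.3
V = 12.3 * 7
V = 86.1
86.1 in^3


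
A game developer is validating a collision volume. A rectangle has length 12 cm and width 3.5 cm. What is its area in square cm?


Shape: rectangle
Length l = 12 cm, Width w = 3.5 cm
Formula: A = l * w
A = 12 * 3.5
A = 42
42 cm^2


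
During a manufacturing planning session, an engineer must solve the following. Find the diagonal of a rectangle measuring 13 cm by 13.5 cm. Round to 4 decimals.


Shape: rectangle (diagonal via Pythagoras)
Sides: 13 cm and 13.5 cm
Formula: d = sqrt(l^2 + w^2)
l^2 = 169, w^2 = 182.25
l^2 + w^2 = 351.25
d = sqrt(351.25)
d = 18.7417
18.7417 cm


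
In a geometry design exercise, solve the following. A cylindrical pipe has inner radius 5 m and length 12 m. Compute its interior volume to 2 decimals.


Shape: cylinder
Radius r = 5 m, Height h = 12 m
Formula: V = pi * r^2 * h
r^2 = 25
V = pi * 25 * 12
V = 300 * pi
V = 942.48
942.48 m^3


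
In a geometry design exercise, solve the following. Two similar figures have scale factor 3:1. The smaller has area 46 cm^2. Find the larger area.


Linear scale factor k = 3
Original area = 46 cm^2
Rule: under a linear scaling by k, areas scale by k^2.
k^2 = 3^2 = 9
New area = 46 * 9
New area = 414
414 cm^2


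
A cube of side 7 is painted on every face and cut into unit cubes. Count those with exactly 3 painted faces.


Large cube: 7 x 7 x 7, cut into unit cubes.
Cubes with 3 painted faces are at the corners. A cube always has 8 corners.
Count = 8
8 unit cubes


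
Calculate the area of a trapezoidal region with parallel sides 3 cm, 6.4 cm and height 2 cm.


Shape: trapezoid
Parallel sides a = 3 cm, b = 6.4 cm; Height h = 2 cm
Formula: A = (a + b) * h / 2
a + b = 3 + 6.4 = 9.4
A = 9.4 * 2 / 2
A = 18.8 / 2
A = 9.4
9.4 cm^2


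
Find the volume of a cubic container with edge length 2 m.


Shape: cube
Side s = 2 m
Formula: V = s^3
V = 2 * 2 * 2
V = 4 * 2
V = 8
8 m^3


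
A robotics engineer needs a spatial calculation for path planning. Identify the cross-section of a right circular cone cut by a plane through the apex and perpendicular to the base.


Solid: right circular cone
Cutting plane: through the apex and perpendicular to the base
Visualize the intersection of the plane with the solid's surface.
The boundary of the cut region is a isosceles triangle.
isosceles triangle


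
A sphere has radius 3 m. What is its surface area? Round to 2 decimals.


Shape: sphere
Radius r = 3 m
Formula: SA = 4 * pi * r^2
r^2 = 9
SA = 4 * pi * 9
SA = 36 * pi
SA = 113.1
113.1 m^2


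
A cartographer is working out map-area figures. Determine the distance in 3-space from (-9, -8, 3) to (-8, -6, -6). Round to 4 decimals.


3D distance between two points
P1 = (-9, -8, 3), P2 = (-8, -6, -6)
Formula: d = sqrt((x2-x1)^2 + (y2-y1)^2 + (z2-z1)^2)
dx = -8 - -9 = 1
dy = -6 - -8 = 2
dz = -6 - 3 = -9
dx^2 + dy^2 + dz^2 = 1 + 4 + 81 = 86
d = sqrt(86)
d = 9.2736
9.2736 units


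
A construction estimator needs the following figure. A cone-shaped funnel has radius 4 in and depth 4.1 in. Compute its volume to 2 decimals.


Shape: cone
Radius r = 4 in, Height h = 4.1 in
Formula: V = (1/3) * pi * r^2 * h
r^2 = 16
pi * r^2 * h = pi * 16 * 4.1 = 65.6 * pi
V = 65.6 * pi / 3
V = 68.7
68.7 in^3


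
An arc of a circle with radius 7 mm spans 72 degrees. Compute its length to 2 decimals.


Shape: circular arc
Radius r = 7 mm, Angle = 72 degrees
Formula: L = (angle/360) * 2 * pi * r
2 * pi * r = 14 * pi
L = (72/360) * 14 * pi
L = 2.8 * pi
L = 8.8
8.8 mm


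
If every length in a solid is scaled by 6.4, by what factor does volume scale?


Linear scale factor k = 6.4
Rule: under a linear scaling by k, volumes scale by k^3.
k^3 = 6.4 * 6.4 * 6.4
k^3 = 40.96 * 6.4
k^3 = 262.144
Volume scales by a factor of 262.144.
262.144 (dimensionless)


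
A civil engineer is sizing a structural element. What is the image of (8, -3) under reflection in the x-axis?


Transformation: reflection
Original point: (8, -3)
Rule for reflection over the x-axis: (x, y) -> (x, -y)
Apply: (8, -3) -> (8, 3)
(8, 3)


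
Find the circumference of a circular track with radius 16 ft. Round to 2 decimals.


Shape: circle
Radius r = 16 ft
Formula: C = 2 * pi * r
C = 2 * pi * 16
C = 32 * pi
C = 100.53
100.53 ft


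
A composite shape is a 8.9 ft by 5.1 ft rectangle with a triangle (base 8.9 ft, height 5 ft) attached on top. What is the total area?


Composite shape: rectangle + triangle
Rectangle area = 8.9 * 5.1 = 45.39
Triangle area = 0.5 * 8.9 * 5 = 22.25
Total = 45.39 + 22.25
Total = 67.64
67.64 ft^2


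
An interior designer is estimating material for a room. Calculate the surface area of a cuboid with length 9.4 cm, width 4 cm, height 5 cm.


Shape: rectangular prism
l = 9.4 cm, w = 4 cm, h = 5 cm
Formula: SA = 2(lw + lh + wh)
lw = 37.6, lh = 47, wh = 20
lw + lh + wh = 104.6
SA = 2 * 104.6
SA = 209.2
209.2 cm^2


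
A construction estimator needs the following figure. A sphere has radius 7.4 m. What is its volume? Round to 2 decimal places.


Shape: sphere
Radius r = 7.4 m
Formula: V = (4/3) * pi * r^3
r^3 = 405.224
(4/3) * 405.224 = 540.298667
V = 540.298667 * pi
V = 1697.4
1697.4 m^3


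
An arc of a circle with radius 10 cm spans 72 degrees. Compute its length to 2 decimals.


Shape: circular arc
Radius r = 10 cm, Angle = 72 degrees
Formula: L = (angle/360) * 2 * pi * r
2 * pi * r = 20 * pi
L = (72/360) * 20 * pi
L = 4 * pi
L = 12.57
12.57 cm


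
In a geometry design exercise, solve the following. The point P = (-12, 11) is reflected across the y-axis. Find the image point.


Transformation: reflection
Original point: (-12, 11)
Rule for reflection over the y-axis: (x, y) -> (-x, y)
Apply: (-12, 11) -> (12, 11)
(12, 11)


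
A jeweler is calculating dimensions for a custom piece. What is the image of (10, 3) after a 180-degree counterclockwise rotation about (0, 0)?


Transformation: rotation about the origin
Original point: (10, 3)
Rule for 180 deg: (x, y) -> (-x, -y)
Apply: (10, 3) -> (-10, -3)
(-10, -3)


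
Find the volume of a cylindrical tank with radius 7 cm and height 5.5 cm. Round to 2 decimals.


Shape: cylinder
Radius r = 7 cm, Height h = 5.5 cm
Formula: V = pi * r^2 * h
r^2 = 49
V = pi * 49 * 5.5
V = 269.5 * pi
V = 846.66
846.66 cm^3


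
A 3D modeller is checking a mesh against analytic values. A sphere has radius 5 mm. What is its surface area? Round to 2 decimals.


Shape: sphere
Radius r = 5 mm
Formula: SA = 4 * pi * r^2
r^2 = 25
SA = 4 * pi * 25
SA = 100 * pi
SA = 314.16
314.16 mm^2


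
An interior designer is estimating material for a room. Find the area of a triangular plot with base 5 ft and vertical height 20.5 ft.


Shape: triangle
Base b = 5 ft, Height h = 20.5 ft
Formula: A = (1/2) * b * h
A = 0.5 * 5 * 20.5
A = 0.5 * 102.5
A = 51.25
51.25 ft^2


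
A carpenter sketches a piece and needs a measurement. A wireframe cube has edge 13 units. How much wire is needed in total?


Shape: cube
Side s = 13 units
A cube has 12 edges, all equal.
Formula: total edge length = 12 * s
Total = 12 * 13
Total = 156
156 units


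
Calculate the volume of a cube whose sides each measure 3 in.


Shape: cube
Side s = 3 in
Formula: V = s^3
V = 3 * 3 * 3
V = 9 * 3
V = 27
27 in^3


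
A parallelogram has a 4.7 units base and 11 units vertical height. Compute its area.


Shape: parallelogram
Base b = 4.7 units, Height h = 11 units
Formula: A = b * h
A = 4.7 * 11
A = 51.7
51.7 units^2


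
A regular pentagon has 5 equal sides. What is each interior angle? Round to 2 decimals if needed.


Shape: regular pentagon (5 sides)
Formula: interior angle = (n - 2) * 180 / n
(n - 2) = 3
(n - 2) * 180 = 540
angle = 540 / 5
angle = 108
108 degrees


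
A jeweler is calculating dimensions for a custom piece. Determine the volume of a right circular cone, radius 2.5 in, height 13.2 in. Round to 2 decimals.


Shape: cone
Radius r = 2.5 in, Height h = 13.2 in
Formula: V = (1/3) * pi * r^2 * h
r^2 = 6.25
pi * r^2 * h = pi * 6.25 * 13.2 = 82.5 * pi
V = 82.5 * pi / 3
V = 86.39
86.39 in^3


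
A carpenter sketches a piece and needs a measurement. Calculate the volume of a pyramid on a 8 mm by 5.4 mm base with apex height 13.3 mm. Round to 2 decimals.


Shape: rectangular pyramid
Base: 8 mm x 5.4 mm, Height h = 13.3 mm
Formula: V = (1/3) * base_area * h
base_area = 8 * 5.4 = 43.2
base_area * h = 43.2 * 13.3 = 574.56
V = 574.56 / 3
V = 191.52
191.52 mm^3


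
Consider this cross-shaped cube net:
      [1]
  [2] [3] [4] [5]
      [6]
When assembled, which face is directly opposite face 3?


Net: cross layout. Take square 3 as the base (bottom).
Fold the four squares in the horizontal row up around 3: 2 -> left, 4 -> right, 5 wraps to the top.
Fold 1 and 6 up from 3: 1 -> back, 6 -> front.
Opposite pairs are therefore: (1, 6), (2, 4), (3, 5).
Face 3 is opposite face 5.
face 5


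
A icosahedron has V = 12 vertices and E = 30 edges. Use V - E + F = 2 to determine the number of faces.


Polyhedron: icosahedron
Euler's formula for convex polyhedra: V - E + F = 2
Given: V = 12 vertices and E = 30 edges
Solve for F:
F = 2 + E - V = 2 + 30 - 12 = 20
20 faces


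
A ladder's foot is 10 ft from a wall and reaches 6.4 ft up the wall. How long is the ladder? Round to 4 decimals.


Shape: right triangle
Legs a = 10 ft, b = 6.4 ft
Formula: c = sqrt(a^2 + b^2)
a^2 = 100, b^2 = 40.96
a^2 + b^2 = 140.96
c = sqrt(140.96)
c = 11.8727
11.8727 ft


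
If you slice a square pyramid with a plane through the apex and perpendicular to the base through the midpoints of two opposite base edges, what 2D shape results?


Solid: square pyramid
Cutting plane: through the apex and perpendicular to the base through the midpoints of two opposite base edges
Visualize the intersection of the plane with the solid's surface.
The boundary of the cut region is a isosceles triangle.
isosceles triangle


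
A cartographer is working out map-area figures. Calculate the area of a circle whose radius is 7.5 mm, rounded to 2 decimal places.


Shape: circle
Radius r = 7.5 mm
Formula: A = pi * r^2
r^2 = 7.5^2 = 56.25
A = pi * 56.25
A = 176.71
176.71 mm^2


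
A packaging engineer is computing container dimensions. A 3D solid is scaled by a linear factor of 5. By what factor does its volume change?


Linear scale factor k = 5
Rule: under a linear scaling by k, volumes scale by k^3.
k^3 = 5 * 5 * 5
k^3 = 25 * 5
k^3 = 125
Volume scales by a factor of 125.
125 (dimensionless)


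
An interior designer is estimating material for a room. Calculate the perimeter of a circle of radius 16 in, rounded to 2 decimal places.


Shape: circle
Radius r = 16 in
Formula: C = 2 * pi * r
C = 2 * pi * 16
C = 32 * pi
C = 100.53
100.53 in


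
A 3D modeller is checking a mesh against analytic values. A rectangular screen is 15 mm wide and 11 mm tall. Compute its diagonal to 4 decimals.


Shape: rectangle (diagonal via Pythagoras)
Sides: 15 mm and 11 mm
Formula: d = sqrt(l^2 + w^2)
l^2 = 225, w^2 = 121
l^2 + w^2 = 346
d = sqrt(346)
d = 18.6011
18.6011 mm


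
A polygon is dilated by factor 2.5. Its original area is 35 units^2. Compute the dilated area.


Linear scale factor k = 2.5
Original area = 35 units^2
Rule: under a linear scaling by k, areas scale by k^2.
k^2 = 2.5^2 = 6.25
New area = 35 * 6.25
New area = 218.75
218.75 units^2


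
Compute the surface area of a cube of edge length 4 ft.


Shape: cube
Side s = 4 ft
A cube has 6 square faces.
Formula: SA = 6 * s^2
s^2 = 16
SA = 6 * 16
SA = 96
96 ft^2


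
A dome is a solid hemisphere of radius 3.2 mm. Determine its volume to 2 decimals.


Shape: hemisphere (half of a sphere)
Radius r = 3.2 mm
Formula: V = (1/2) * (4/3) * pi * r^3 = (2/3) * pi * r^3
r^3 = 32.768
(2/3) * 32.768 = 21.845333
V = 21.845333 * pi
V = 68.63
68.63 mm^3


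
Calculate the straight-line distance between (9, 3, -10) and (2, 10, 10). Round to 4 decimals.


3D distance between two points
P1 = (9, 3, -10), P2 = (2, 10, 10)
Formula: d = sqrt((x2-x1)^2 + (y2-y1)^2 + (z2-z1)^2)
dx = 2 - 9 = -7
dy = 10 - 3 = 7
dz = 10 - -10 = 20
dx^2 + dy^2 + dz^2 = 49 + 49 + 400 = 498
d = sqrt(498)
d = 22.3159
22.3159 units


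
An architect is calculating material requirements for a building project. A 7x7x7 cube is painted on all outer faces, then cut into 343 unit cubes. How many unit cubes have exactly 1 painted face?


Large cube: 7 x 7 x 7, cut into unit cubes.
n = 7, so n - 2 = 5
Cubes with 1 painted face lie in the interior of each face.
A cube has 6 faces; each contributes (n - 2)^2 = 25 such cubes.
Count = 6 * 25 = 150
150 unit cubes


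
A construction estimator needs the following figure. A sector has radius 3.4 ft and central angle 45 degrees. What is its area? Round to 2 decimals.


Shape: circular sector
Radius r = 3.4 ft, Angle = 45 degrees
Formula: A = (angle/360) * pi * r^2
r^2 = 11.56
Fraction of circle = 45/360
A = (45/360) * pi * 11.56
A = 1.445 * pi
A = 4.54
4.54 ft^2


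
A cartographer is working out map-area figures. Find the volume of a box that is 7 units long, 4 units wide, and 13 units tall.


Shape: rectangular prism
l = 7 units, w = 4 units, h = 13 units
Formula: V = l * w * h
V = 7 * 4 * 13
V = 28 * 13
V = 364
364 units^3


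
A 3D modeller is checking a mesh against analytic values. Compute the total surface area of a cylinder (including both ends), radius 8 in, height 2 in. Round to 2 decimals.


Shape: closed cylinder
Radius r = 8 in, Height h = 2 in
Formula: SA = 2*pi*r^2 + 2*pi*r*h = 2*pi*r*(r + h)
r + h = 10
2 * r * (r + h) = 2 * 8 * 10 = 160
SA = 160 * pi
SA = 502.65
502.65 in^2


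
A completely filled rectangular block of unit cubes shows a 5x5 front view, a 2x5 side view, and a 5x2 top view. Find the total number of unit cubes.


Orthographic views of a solid rectangular block:
Front view 5 x 5 -> length = 5, height = 5
Side view 2 x 5 -> width = 2, height = 5 (consistent)
Top view 5 x 2 -> confirms length = 5, width = 2
The block is 5 x 2 x 5.
Total unit cubes = 5 * 2 * 5 = 50
50 unit cubes


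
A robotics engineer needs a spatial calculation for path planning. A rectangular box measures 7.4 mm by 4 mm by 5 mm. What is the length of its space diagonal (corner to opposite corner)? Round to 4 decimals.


Shape: rectangular box (space diagonal)
l = 7.4 mm, w = 4 mm, h = 5 mm
Visualize: the diagonal of the base, then a right triangle with that diagonal and the height.
Formula: d = sqrt(l^2 + w^2 + h^2)
l^2 + w^2 + h^2 = 54.76 + 16 + 25 = 95.76
d = sqrt(95.76)
d = 9.7857
9.7857 mm


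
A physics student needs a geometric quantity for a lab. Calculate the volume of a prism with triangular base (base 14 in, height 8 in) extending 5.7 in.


Shape: triangular prism
Triangle base = 14 in, triangle height = 8 in, prism length L = 5.7 in
Formula: V = (1/2 * b * h_tri) * L
Cross-section area = 0.5 * 14 * 8 = 56
V = 56 * 5.7
V = 319.2
319.2 in^3


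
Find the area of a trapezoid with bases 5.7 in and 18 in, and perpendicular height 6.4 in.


Shape: trapezoid
Parallel sides a = 5.7 in, b = 18 in; Height h = 6.4 in
Formula: A = (a + b) * h / 2
a + b = 5.7 + 18 = 23.7
A = 23.7 * 6.4 / 2
A = 151.68 / 2
A = 75.84
75.84 in^2


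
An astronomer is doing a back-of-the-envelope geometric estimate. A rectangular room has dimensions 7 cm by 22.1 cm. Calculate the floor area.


Shape: rectangle
Length l = 7 cm, Width w = 22.1 cm
Formula: A = l * w
A = 7 * 22.1
A = 154.7
154.7 cm^2


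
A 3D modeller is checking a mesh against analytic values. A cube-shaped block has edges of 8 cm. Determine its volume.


Shape: cube
Side s = 8 cm
Formula: V = s^3
V = 8 * 8 * 8
V = 64 * 8
V = 512
512 cm^3


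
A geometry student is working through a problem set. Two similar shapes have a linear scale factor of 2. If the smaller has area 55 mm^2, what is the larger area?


Linear scale factor k = 2
Original area = 55 mm^2
Rule: under a linear scaling by k, areas scale by k^2.
k^2 = 2^2 = 4
New area = 55 * 4
New area = 220
220 mm^2


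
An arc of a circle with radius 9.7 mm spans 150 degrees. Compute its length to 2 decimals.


Shape: circular arc
Radius r = 9.7 mm, Angle = 150 degrees
Formula: L = (angle/360) * 2 * pi * r
2 * pi * r = 19.4 * pi
L = (150/360) * 19.4 * pi
L = 8.083333 * pi
L = 25.39
25.39 mm


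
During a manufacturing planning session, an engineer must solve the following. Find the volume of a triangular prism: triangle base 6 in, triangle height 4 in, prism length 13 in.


Shape: triangular prism
Triangle base = 6 in, triangle height = 4 in, prism length L = 13 in
Formula: V = (1/2 * b * h_tri) * L
Cross-section area = 0.5 * 6 * 4 = 12
V = 12 * 13
V = 156
156 in^3


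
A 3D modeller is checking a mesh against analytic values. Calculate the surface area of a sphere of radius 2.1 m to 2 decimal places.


Shape: sphere
Radius r = 2.1 m
Formula: SA = 4 * pi * r^2
r^2 = 4.41
SA = 4 * pi * 4.41
SA = 17.64 * pi
SA = 55.42
55.42 m^2


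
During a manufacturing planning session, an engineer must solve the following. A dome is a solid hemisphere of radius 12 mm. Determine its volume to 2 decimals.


Shape: hemisphere (half of a sphere)
Radius r = 12 mm
Formula: V = (1/2) * (4/3) * pi * r^3 = (2/3) * pi * r^3
r^3 = 1728
(2/3) * 1728 = 1152
V = 1152 * pi
V = 3619.11
3619.11 mm^3


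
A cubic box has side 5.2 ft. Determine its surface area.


Shape: cube
Side s = 5.2 ft
A cube has 6 square faces.
Formula: SA = 6 * s^2
s^2 = 27.04
SA = 6 * 27.04
SA = 162.24
162.24 ft^2


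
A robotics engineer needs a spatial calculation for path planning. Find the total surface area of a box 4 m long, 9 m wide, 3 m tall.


Shape: rectangular prism
l = 4 m, w = 9 m, h = 3 m
Formula: SA = 2(lw + lh + wh)
lw = 36, lh = 12, wh = 27
lw + lh + wh = 75
SA = 2 * 75
SA = 150
150 m^2


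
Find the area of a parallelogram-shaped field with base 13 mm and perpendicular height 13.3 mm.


Shape: parallelogram
Base b = 13 mm, Height h = 13.3 mm
Formula: A = b * h
A = 13 * 13.3
A = 172.9
172.9 mm^2


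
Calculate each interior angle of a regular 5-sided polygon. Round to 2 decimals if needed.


Shape: regular pentagon (5 sides)
Formula: interior angle = (n - 2) * 180 / n
(n - 2) = 3
(n - 2) * 180 = 540
angle = 540 / 5
angle = 108
108 degrees


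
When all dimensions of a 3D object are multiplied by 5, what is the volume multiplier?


Linear scale factor k = 5
Rule: under a linear scaling by k, volumes scale by k^3.
k^3 = 5 * 5 * 5
k^3 = 25 * 5
k^3 = 125
Volume scales by a factor of 125.
125 (dimensionless)


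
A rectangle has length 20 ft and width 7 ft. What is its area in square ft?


Shape: rectangle
Length l = 20 ft, Width w = 7 ft
Formula: A = l * w
A = 20 * 7
A = 140
140 ft^2


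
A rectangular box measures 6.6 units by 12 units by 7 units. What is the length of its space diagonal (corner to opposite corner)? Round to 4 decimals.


Shape: rectangular box (space diagonal)
l = 6.6 units, w = 12 units, h = 7 units
Visualize: the diagonal of the base, then a right triangle with that diagonal and the height.
Formula: d = sqrt(l^2 + w^2 + h^2)
l^2 + w^2 + h^2 = 43.56 + 144 + 49 = 236.56
d = sqrt(236.56)
d = 15.3805
15.3805 units


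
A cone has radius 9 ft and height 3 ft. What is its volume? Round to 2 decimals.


Shape: cone
Radius r = 9 ft, Height h = 3 ft
Formula: V = (1/3) * pi * r^2 * h
r^2 = 81
pi * r^2 * h = pi * 81 * 3 = 243 * pi
V = 243 * pi / 3
V = 254.47
254.47 ft^3


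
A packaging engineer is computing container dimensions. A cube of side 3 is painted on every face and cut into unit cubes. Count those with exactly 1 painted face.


Large cube: 3 x 3 x 3, cut into unit cubes.
n = 3, so n - 2 = 1
Cubes with 1 painted face lie in the interior of each face.
A cube has 6 faces; each contributes (n - 2)^2 = 1 such cubes.
Count = 6 * 1 = 6
6 unit cubes


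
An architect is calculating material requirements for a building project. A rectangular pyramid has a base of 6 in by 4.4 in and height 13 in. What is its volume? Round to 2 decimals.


Shape: rectangular pyramid
Base: 6 in x 4.4 in, Height h = 13 in
Formula: V = (1/3) * base_area * h
base_area = 6 * 4.4 = 26.4
base_area * h = 26.4 * 13 = 343.2
V = 343.2 / 3
V = 114.4
114.4 in^3


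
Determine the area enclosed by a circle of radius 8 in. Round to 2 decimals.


Shape: circle
Radius r = 8 in
Formula: A = pi * r^2
r^2 = 8^2 = 64
A = pi * 64
A = 201.06
201.06 in^2


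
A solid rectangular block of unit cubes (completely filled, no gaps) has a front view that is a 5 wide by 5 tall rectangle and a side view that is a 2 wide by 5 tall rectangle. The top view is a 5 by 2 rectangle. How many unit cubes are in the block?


Orthographic views of a solid rectangular block:
Front view 5 x 5 -> length = 5, height = 5
Side view 2 x 5 -> width = 2, height = 5 (consistent)
Top view 5 x 2 -> confirms length = 5, width = 2
The block is 5 x 2 x 5.
Total unit cubes = 5 * 2 * 5 = 50
50 unit cubes


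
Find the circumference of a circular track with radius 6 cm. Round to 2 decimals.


Shape: circle
Radius r = 6 cm
Formula: C = 2 * pi * r
C = 2 * pi * 6
C = 12 * pi
C = 37.7
37.7 cm


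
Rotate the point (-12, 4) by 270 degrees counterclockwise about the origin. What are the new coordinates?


Transformation: rotation about the origin
Original point: (-12, 4)
Rule for 270 deg counterclockwise: (x, y) -> (y, -x)
Apply: (-12, 4) -> (4, 12)
(4, 12)


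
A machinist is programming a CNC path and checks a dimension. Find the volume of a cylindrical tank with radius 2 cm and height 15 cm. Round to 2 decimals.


Shape: cylinder
Radius r = 2 cm, Height h = 15 cm
Formula: V = pi * r^2 * h
r^2 = 4
V = pi * 4 * 15
V = 60 * pi
V = 188.5
188.5 cm^3


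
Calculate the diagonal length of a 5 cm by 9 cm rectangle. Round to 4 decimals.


Shape: rectangle (diagonal via Pythagoras)
Sides: 5 cm and 9 cm
Formula: d = sqrt(l^2 + w^2)
l^2 = 25, w^2 = 81
l^2 + w^2 = 106
d = sqrt(106)
d = 10.2956
10.2956 cm


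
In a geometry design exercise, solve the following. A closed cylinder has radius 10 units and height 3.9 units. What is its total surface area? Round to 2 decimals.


Shape: closed cylinder
Radius r = 10 units, Height h = 3.9 units
Formula: SA = 2*pi*r^2 + 2*pi*r*h = 2*pi*r*(r + h)
r + h = 13.9
2 * r * (r + h) = 2 * 10 * 13.9 = 278
SA = 278 * pi
SA = 873.36
873.36 units^2


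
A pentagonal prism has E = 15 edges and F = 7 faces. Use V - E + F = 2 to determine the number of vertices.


Polyhedron: pentagonal prism
Euler's formula for convex polyhedra: V - E + F = 2
Given: E = 15 edges and F = 7 faces
Solve for V:
V = 2 + E - F = 2 + 15 - 7 = 10
10 vertices


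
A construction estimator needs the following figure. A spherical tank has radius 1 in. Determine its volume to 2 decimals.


Shape: sphere
Radius r = 1 in
Formula: V = (4/3) * pi * r^3
r^3 = 1
(4/3) * 1 = 1.333333
V = 1.333333 * pi
V = 4.19
4.19 in^3


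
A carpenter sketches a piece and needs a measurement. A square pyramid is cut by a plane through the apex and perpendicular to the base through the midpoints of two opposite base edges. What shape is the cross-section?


Solid: square pyramid
Cutting plane: through the apex and perpendicular to the base through the midpoints of two opposite base edges
Visualize the intersection of the plane with the solid's surface.
The boundary of the cut region is a isosceles triangle.
isosceles triangle


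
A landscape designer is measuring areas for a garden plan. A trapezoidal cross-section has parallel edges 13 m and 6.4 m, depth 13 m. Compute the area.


Shape: trapezoid
Parallel sides a = 13 m, b = 6.4 m; Height h = 13 m
Formula: A = (a + b) * h / 2
a + b = 13 + 6.4 = 19.4
A = 19.4 * 13 / 2
A = 252.2 / 2
A = 126.1
126.1 m^2


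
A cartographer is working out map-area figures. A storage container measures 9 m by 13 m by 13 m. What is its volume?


Shape: rectangular prism
l = 9 m, w = 13 m, h = 13 m
Formula: V = l * w * h
V = 9 * 13 * 13
V = 117 * 13
V = 1521
1521 m^3


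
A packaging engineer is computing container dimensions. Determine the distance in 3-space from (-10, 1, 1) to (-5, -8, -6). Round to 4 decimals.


3D distance between two points
P1 = (-10, 1, 1), P2 = (-5, -8, -6)
Formula: d = sqrt((x2-x1)^2 + (y2-y1)^2 + (z2-z1)^2)
dx = -5 - -10 = 5
dy = -8 - 1 = -9
dz = -6 - 1 = -7
dx^2 + dy^2 + dz^2 = 25 + 81 + 49 = 155
d = sqrt(155)
d = 12.4499
12.4499 units


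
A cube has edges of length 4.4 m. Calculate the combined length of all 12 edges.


Shape: cube
Side s = 4.4 m
A cube has 12 edges, all equal.
Formula: total edge length = 12 * s
Total = 12 * 4.4
Total = 52.8
52.8 m


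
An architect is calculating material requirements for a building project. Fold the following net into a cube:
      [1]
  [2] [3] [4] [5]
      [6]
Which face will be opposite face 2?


Net: cross layout. Take square 3 as the base (bottom).
Fold the four squares in the horizontal row up around 3: 2 -> left, 4 -> right, 5 wraps to the top.
Fold 1 and 6 up from 3: 1 -> back, 6 -> front.
Opposite pairs are therefore: (1, 6), (2, 4), (3, 5).
Face 2 is opposite face 4.
face 4


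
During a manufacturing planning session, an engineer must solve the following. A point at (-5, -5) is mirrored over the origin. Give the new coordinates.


Transformation: reflection
Original point: (-5, -5)
Rule for reflection through the origin: (x, y) -> (-x, -y)
Apply: (-5, -5) -> (5, 5)
(5, 5)


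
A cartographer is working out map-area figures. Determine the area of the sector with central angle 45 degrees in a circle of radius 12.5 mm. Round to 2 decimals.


Shape: circular sector
Radius r = 12.5 mm, Angle = 45 degrees
Formula: A = (angle/360) * pi * r^2
r^2 = 156.25
Fraction of circle = 45/360
A = (45/360) * pi * 156.25
A = 19.53125 * pi
A = 61.36
61.36 mm^2


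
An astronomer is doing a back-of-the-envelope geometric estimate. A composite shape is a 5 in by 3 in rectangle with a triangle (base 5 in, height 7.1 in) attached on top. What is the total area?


Composite shape: rectangle + triangle
Rectangle area = 5 * 3 = 15
Triangle area = 0.5 * 5 * 7.1 = 17.75
Total = 15 + 17.75
Total = 32.75
32.75 in^2


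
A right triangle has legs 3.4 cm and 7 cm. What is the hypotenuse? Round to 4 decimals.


Shape: right triangle
Legs a = 3.4 cm, b = 7 cm
Formula: c = sqrt(a^2 + b^2)
a^2 = 11.56, b^2 = 49
a^2 + b^2 = 60.56
c = sqrt(60.56)
c = 7.782
7.782 cm


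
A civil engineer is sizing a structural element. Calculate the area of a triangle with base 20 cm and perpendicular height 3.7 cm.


Shape: triangle
Base b = 20 cm, Height h = 3.7 cm
Formula: A = (1/2) * b * h
A = 0.5 * 20 * 3.7
A = 0.5 * 74
A = 37
37 cm^2


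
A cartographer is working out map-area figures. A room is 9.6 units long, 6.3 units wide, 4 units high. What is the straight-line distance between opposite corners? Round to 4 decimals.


Shape: rectangular box (space diagonal)
l = 9.6 units, w = 6.3 units, h = 4 units
Visualize: the diagonal of the base, then a right triangle with that diagonal and the height.
Formula: d = sqrt(l^2 + w^2 + h^2)
l^2 + w^2 + h^2 = 92.16 + 39.69 + 16 = 147.85
d = sqrt(147.85)
d = 12.1594
12.1594 units


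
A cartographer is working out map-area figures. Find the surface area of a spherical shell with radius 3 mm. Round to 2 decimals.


Shape: sphere
Radius r = 3 mm
Formula: SA = 4 * pi * r^2
r^2 = 9
SA = 4 * pi * 9
SA = 36 * pi
SA = 113.1
113.1 mm^2


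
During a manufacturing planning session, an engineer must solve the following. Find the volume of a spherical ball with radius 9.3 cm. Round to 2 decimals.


Shape: sphere
Radius r = 9.3 cm
Formula: V = (4/3) * pi * r^3
r^3 = 804.357
(4/3) * 804.357 = 1072.476
V = 1072.476 * pi
V = 3369.28
3369.28 cm^3


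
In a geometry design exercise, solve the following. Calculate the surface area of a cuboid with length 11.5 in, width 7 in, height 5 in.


Shape: rectangular prism
l = 11.5 in, w = 7 in, h = 5 in
Formula: SA = 2(lw + lh + wh)
lw = 80.5, lh = 57.5, wh = 35
lw + lh + wh = 173
SA = 2 * 173
SA = 346
346 in^2


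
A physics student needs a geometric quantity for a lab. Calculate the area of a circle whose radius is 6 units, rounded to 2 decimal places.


Shape: circle
Radius r = 6 units
Formula: A = pi * r^2
r^2 = 6^2 = 36
A = pi * 36
A = 113.1
113.1 units^2


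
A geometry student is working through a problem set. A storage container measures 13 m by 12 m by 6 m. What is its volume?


Shape: rectangular prism
l = 13 m, w = 12 m, h = 6 m
Formula: V = l * w * h
V = 13 * 12 * 6
V = 156 * 6
V = 936
936 m^3


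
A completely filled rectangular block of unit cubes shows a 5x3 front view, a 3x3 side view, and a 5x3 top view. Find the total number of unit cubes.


Orthographic views of a solid rectangular block:
Front view 5 x 3 -> length = 5, height = 3
Side view 3 x 3 -> width = 3, height = 3 (consistent)
Top view 5 x 3 -> confirms length = 5, width = 3
The block is 5 x 3 x 3.
Total unit cubes = 5 * 3 * 3 = 45
45 unit cubes


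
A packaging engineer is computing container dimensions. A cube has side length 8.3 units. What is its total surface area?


Shape: cube
Side s = 8.3 units
A cube has 6 square faces.
Formula: SA = 6 * s^2
s^2 = 68.89
SA = 6 * 68.89
SA = 413.34
413.34 units^2


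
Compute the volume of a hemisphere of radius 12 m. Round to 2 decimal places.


Shape: hemisphere (half of a sphere)
Radius r = 12 m
Formula: V = (1/2) * (4/3) * pi * r^3 = (2/3) * pi * r^3
r^3 = 1728
(2/3) * 1728 = 1152
V = 1152 * pi
V = 3619.11
3619.11 m^3


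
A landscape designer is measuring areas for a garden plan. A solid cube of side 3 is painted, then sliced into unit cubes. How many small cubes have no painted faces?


Large cube: 3 x 3 x 3, cut into unit cubes.
n = 3, so n - 2 = 1
Unpainted cubes form the interior (n - 2)^3 block.
(n - 2)^3 = 1^3 = 1
1 unit cubes


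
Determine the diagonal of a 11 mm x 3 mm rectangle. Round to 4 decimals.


Shape: rectangle (diagonal via Pythagoras)
Sides: 11 mm and 3 mm
Formula: d = sqrt(l^2 + w^2)
l^2 = 121, w^2 = 9
l^2 + w^2 = 130
d = sqrt(130)
d = 11.4018
11.4018 mm


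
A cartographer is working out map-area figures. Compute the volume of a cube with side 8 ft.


Shape: cube
Side s = 8 ft
Formula: V = s^3
V = 8 * 8 * 8
V = 64 * 8
V = 512
512 ft^3


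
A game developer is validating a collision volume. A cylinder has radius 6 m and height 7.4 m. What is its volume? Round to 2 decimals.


Shape: cylinder
Radius r = 6 m, Height h = 7.4 m
Formula: V = pi * r^2 * h
r^2 = 36
V = pi * 36 * 7.4
V = 266.4 * pi
V = 836.92
836.92 m^3


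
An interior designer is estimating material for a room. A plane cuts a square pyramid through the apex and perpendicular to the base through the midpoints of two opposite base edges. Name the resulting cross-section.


Solid: square pyramid
Cutting plane: through the apex and perpendicular to the base through the midpoints of two opposite base edges
Visualize the intersection of the plane with the solid's surface.
The boundary of the cut region is a isosceles triangle.
isosceles triangle


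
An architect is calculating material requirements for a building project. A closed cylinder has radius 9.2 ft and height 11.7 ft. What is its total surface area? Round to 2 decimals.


Shape: closed cylinder
Radius r = 9.2 ft, Height h = 11.7 ft
Formula: SA = 2*pi*r^2 + 2*pi*r*h = 2*pi*r*(r + h)
r + h = 20.9
2 * r * (r + h) = 2 * 9.2 * 20.9 = 384.56
SA = 384.56 * pi
SA = 1208.13
1208.13 ft^2


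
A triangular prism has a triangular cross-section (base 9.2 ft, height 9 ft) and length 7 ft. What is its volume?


Shape: triangular prism
Triangle base = 9.2 ft, triangle height = 9 ft, prism length L = 7 ft
Formula: V = (1/2 * b * h_tri) * L
Cross-section area = 0.5 * 9.2 * 9 = 41.4
V = 41.4 * 7
V = 289.8
289.8 ft^3


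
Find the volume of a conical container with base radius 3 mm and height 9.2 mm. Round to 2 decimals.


Shape: cone
Radius r = 3 mm, Height h = 9.2 mm
Formula: V = (1/3) * pi * r^2 * h
r^2 = 9
pi * r^2 * h = pi * 9 * 9.2 = 82.8 * pi
V = 82.8 * pi / 3
V = 86.71
86.71 mm^3


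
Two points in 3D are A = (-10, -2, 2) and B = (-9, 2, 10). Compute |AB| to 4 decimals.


3D distance between two points
P1 = (-10, -2, 2), P2 = (-9, 2, 10)
Formula: d = sqrt((x2-x1)^2 + (y2-y1)^2 + (z2-z1)^2)
dx = -9 - -10 = 1
dy = 2 - -2 = 4
dz = 10 - 2 = 8
dx^2 + dy^2 + dz^2 = 1 + 16 + 64 = 81
d = sqrt(81)
d = 9.0
9 units


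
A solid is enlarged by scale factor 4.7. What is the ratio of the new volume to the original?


Linear scale factor k = 4.7
Rule: under a linear scaling by k, volumes scale by k^3.
k^3 = 4.7 * 4.7 * 4.7
k^3 = 22.09 * 4.7
k^3 = 103.823
Volume scales by a factor of 103.823.
103.823 (dimensionless)
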